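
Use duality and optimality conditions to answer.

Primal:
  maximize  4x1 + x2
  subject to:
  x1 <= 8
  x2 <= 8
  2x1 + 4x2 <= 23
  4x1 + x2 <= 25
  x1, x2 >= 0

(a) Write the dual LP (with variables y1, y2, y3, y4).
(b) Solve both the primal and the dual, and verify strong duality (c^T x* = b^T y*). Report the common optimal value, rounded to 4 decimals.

The standard primal-dual pair for 'max c^T x s.t. A x <= b, x >= 0' is:
  Dual:  min b^T y  s.t.  A^T y >= c,  y >= 0.

So the dual LP is:
  minimize  8y1 + 8y2 + 23y3 + 25y4
  subject to:
    y1 + 2y3 + 4y4 >= 4
    y2 + 4y3 + y4 >= 1
    y1, y2, y3, y4 >= 0

Solving the primal: x* = (5.5, 3).
  primal value c^T x* = 25.
Solving the dual: y* = (0, 0, 0, 1).
  dual value b^T y* = 25.
Strong duality: c^T x* = b^T y*. Confirmed.

25


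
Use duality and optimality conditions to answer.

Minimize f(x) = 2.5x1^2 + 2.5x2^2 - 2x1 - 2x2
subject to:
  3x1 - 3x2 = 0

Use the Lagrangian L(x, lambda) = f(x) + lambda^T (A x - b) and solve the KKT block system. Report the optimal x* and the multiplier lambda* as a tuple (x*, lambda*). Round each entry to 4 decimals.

Form the Lagrangian:
  L(x, lambda) = (1/2) x^T Q x + c^T x + lambda^T (A x - b)
Stationarity (grad_x L = 0): Q x + c + A^T lambda = 0.
Primal feasibility: A x = b.

This gives the KKT block system:
  [ Q   A^T ] [ x     ]   [-c ]
  [ A    0  ] [ lambda ] = [ b ]

Solving the linear system:
  x*      = (0.4, 0.4)
  lambda* = (0)
  f(x*)   = -0.8

x* = (0.4, 0.4), lambda* = (0)


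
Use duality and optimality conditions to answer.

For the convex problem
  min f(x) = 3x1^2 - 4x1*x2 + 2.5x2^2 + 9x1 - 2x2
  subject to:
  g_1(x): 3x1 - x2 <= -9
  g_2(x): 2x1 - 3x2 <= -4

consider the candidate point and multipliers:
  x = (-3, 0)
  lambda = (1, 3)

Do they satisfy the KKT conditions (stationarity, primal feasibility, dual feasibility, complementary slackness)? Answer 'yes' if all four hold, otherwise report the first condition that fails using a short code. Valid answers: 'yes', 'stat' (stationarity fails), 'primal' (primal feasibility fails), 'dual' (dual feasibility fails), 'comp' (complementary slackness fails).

Gradient of f: grad f(x) = Q x + c = (-9, 10)
Constraint values g_i(x) = a_i^T x - b_i:
  g_1((-3, 0)) = 0
  g_2((-3, 0)) = -2
Stationarity residual: grad f(x) + sum_i lambda_i a_i = (0, 0)
  -> stationarity OK
Primal feasibility (all g_i <= 0): OK
Dual feasibility (all lambda_i >= 0): OK
Complementary slackness (lambda_i * g_i(x) = 0 for all i): FAILS

Verdict: the first failing condition is complementary_slackness -> comp.

comp


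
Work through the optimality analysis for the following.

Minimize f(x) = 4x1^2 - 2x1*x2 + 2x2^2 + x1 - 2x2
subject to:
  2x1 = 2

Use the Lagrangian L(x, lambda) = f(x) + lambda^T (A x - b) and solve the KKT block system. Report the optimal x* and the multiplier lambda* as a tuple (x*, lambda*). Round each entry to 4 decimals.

Form the Lagrangian:
  L(x, lambda) = (1/2) x^T Q x + c^T x + lambda^T (A x - b)
Stationarity (grad_x L = 0): Q x + c + A^T lambda = 0.
Primal feasibility: A x = b.

This gives the KKT block system:
  [ Q   A^T ] [ x     ]   [-c ]
  [ A    0  ] [ lambda ] = [ b ]

Solving the linear system:
  x*      = (1, 1)
  lambda* = (-3.5)
  f(x*)   = 3

x* = (1, 1), lambda* = (-3.5)


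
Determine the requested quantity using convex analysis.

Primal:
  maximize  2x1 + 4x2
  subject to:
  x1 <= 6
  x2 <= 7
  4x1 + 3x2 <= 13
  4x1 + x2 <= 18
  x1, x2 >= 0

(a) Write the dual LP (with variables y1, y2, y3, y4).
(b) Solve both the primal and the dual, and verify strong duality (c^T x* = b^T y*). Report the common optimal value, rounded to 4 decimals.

The standard primal-dual pair for 'max c^T x s.t. A x <= b, x >= 0' is:
  Dual:  min b^T y  s.t.  A^T y >= c,  y >= 0.

So the dual LP is:
  minimize  6y1 + 7y2 + 13y3 + 18y4
  subject to:
    y1 + 4y3 + 4y4 >= 2
    y2 + 3y3 + y4 >= 4
    y1, y2, y3, y4 >= 0

Solving the primal: x* = (0, 4.3333).
  primal value c^T x* = 17.3333.
Solving the dual: y* = (0, 0, 1.3333, 0).
  dual value b^T y* = 17.3333.
Strong duality: c^T x* = b^T y*. Confirmed.

17.3333


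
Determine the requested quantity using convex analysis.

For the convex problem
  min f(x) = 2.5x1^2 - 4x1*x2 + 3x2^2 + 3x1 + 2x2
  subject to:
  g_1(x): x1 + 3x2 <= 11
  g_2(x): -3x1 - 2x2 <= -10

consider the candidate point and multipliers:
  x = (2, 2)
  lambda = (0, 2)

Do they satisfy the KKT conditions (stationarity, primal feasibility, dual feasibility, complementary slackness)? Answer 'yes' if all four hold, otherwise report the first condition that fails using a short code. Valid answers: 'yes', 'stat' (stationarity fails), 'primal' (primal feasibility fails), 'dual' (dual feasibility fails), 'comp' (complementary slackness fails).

Gradient of f: grad f(x) = Q x + c = (5, 6)
Constraint values g_i(x) = a_i^T x - b_i:
  g_1((2, 2)) = -3
  g_2((2, 2)) = 0
Stationarity residual: grad f(x) + sum_i lambda_i a_i = (-1, 2)
  -> stationarity FAILS
Primal feasibility (all g_i <= 0): OK
Dual feasibility (all lambda_i >= 0): OK
Complementary slackness (lambda_i * g_i(x) = 0 for all i): OK

Verdict: the first failing condition is stationarity -> stat.

stat


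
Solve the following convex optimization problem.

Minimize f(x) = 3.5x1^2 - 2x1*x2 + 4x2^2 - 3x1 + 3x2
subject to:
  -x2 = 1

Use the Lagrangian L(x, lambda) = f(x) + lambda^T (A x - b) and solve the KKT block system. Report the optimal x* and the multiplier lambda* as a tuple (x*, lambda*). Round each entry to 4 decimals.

Form the Lagrangian:
  L(x, lambda) = (1/2) x^T Q x + c^T x + lambda^T (A x - b)
Stationarity (grad_x L = 0): Q x + c + A^T lambda = 0.
Primal feasibility: A x = b.

This gives the KKT block system:
  [ Q   A^T ] [ x     ]   [-c ]
  [ A    0  ] [ lambda ] = [ b ]

Solving the linear system:
  x*      = (0.1429, -1)
  lambda* = (-5.2857)
  f(x*)   = 0.9286

x* = (0.1429, -1), lambda* = (-5.2857)


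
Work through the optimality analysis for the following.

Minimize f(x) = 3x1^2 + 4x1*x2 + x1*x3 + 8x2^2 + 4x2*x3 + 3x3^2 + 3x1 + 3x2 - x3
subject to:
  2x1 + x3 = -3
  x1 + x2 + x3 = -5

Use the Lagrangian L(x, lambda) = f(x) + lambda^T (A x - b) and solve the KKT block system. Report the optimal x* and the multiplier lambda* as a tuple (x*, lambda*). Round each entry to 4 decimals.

Form the Lagrangian:
  L(x, lambda) = (1/2) x^T Q x + c^T x + lambda^T (A x - b)
Stationarity (grad_x L = 0): Q x + c + A^T lambda = 0.
Primal feasibility: A x = b.

This gives the KKT block system:
  [ Q   A^T ] [ x     ]   [-c ]
  [ A    0  ] [ lambda ] = [ b ]

Solving the linear system:
  x*      = (-0.1471, -2.1471, -2.7059)
  lambda* = (-16.7941, 42.7647)
  f(x*)   = 79.6324

x* = (-0.1471, -2.1471, -2.7059), lambda* = (-16.7941, 42.7647)


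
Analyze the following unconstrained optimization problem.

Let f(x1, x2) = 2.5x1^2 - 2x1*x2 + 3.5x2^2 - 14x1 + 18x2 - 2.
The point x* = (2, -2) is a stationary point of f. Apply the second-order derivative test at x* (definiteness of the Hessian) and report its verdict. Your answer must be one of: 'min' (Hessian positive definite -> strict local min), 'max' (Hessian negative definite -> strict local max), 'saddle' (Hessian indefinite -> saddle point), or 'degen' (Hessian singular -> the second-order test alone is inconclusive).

Compute the Hessian H = grad^2 f:
  H = [[5, -2], [-2, 7]]
Verify stationarity: grad f(x*) = H x* + g = (0, 0).
Eigenvalues of H: 3.7639, 8.2361.
Both eigenvalues > 0, so H is positive definite -> x* is a strict local min.

min


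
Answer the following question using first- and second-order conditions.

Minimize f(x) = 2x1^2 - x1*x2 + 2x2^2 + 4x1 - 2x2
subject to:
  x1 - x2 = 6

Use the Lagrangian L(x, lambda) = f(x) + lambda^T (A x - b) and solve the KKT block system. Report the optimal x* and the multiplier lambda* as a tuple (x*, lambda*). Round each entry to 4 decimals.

Form the Lagrangian:
  L(x, lambda) = (1/2) x^T Q x + c^T x + lambda^T (A x - b)
Stationarity (grad_x L = 0): Q x + c + A^T lambda = 0.
Primal feasibility: A x = b.

This gives the KKT block system:
  [ Q   A^T ] [ x     ]   [-c ]
  [ A    0  ] [ lambda ] = [ b ]

Solving the linear system:
  x*      = (2.6667, -3.3333)
  lambda* = (-18)
  f(x*)   = 62.6667

x* = (2.6667, -3.3333), lambda* = (-18)


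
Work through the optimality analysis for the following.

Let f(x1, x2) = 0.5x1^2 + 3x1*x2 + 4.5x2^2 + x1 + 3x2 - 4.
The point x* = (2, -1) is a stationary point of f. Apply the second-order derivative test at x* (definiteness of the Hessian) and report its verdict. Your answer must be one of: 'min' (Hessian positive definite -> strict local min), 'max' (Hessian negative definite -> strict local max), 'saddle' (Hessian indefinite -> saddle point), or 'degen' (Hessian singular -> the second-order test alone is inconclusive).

Compute the Hessian H = grad^2 f:
  H = [[1, 3], [3, 9]]
Verify stationarity: grad f(x*) = H x* + g = (0, 0).
Eigenvalues of H: 0, 10.
H has a zero eigenvalue (singular; positive semidefinite but not definite), so H is neither positive definite, negative definite, nor indefinite. The second-order test alone is inconclusive -> degen.
(Indeed, f is constant along the null direction of H through x*, so x* is not a strict local extremum.)

degen


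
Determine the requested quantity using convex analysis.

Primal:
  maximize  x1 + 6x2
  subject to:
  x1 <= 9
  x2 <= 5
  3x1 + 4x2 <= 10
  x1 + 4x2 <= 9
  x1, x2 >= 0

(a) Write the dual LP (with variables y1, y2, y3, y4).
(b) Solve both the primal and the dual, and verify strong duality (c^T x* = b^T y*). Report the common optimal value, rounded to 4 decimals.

The standard primal-dual pair for 'max c^T x s.t. A x <= b, x >= 0' is:
  Dual:  min b^T y  s.t.  A^T y >= c,  y >= 0.

So the dual LP is:
  minimize  9y1 + 5y2 + 10y3 + 9y4
  subject to:
    y1 + 3y3 + y4 >= 1
    y2 + 4y3 + 4y4 >= 6
    y1, y2, y3, y4 >= 0

Solving the primal: x* = (0, 2.25).
  primal value c^T x* = 13.5.
Solving the dual: y* = (0, 0, 0, 1.5).
  dual value b^T y* = 13.5.
Strong duality: c^T x* = b^T y*. Confirmed.

13.5


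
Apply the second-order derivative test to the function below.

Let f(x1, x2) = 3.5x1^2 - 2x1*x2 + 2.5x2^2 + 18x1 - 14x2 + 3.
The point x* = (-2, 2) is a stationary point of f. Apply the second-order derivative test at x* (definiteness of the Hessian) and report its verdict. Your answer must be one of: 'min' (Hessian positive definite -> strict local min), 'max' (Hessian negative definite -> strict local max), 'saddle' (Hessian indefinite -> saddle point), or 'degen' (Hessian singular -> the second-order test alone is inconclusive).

Compute the Hessian H = grad^2 f:
  H = [[7, -2], [-2, 5]]
Verify stationarity: grad f(x*) = H x* + g = (0, 0).
Eigenvalues of H: 3.7639, 8.2361.
Both eigenvalues > 0, so H is positive definite -> x* is a strict local min.

min


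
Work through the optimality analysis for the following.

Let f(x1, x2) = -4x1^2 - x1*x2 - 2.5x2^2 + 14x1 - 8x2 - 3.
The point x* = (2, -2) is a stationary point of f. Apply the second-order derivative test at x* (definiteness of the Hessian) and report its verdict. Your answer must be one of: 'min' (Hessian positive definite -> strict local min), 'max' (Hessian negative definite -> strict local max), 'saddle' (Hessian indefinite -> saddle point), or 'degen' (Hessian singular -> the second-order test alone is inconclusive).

Compute the Hessian H = grad^2 f:
  H = [[-8, -1], [-1, -5]]
Verify stationarity: grad f(x*) = H x* + g = (0, 0).
Eigenvalues of H: -8.3028, -4.6972.
Both eigenvalues < 0, so H is negative definite -> x* is a strict local max.

max


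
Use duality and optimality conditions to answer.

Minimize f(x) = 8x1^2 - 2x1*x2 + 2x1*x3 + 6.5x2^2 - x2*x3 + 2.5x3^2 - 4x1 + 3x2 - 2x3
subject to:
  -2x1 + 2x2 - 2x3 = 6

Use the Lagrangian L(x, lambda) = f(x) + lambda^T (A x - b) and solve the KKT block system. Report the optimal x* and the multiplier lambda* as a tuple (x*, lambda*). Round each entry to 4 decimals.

Form the Lagrangian:
  L(x, lambda) = (1/2) x^T Q x + c^T x + lambda^T (A x - b)
Stationarity (grad_x L = 0): Q x + c + A^T lambda = 0.
Primal feasibility: A x = b.

This gives the KKT block system:
  [ Q   A^T ] [ x     ]   [-c ]
  [ A    0  ] [ lambda ] = [ b ]

Solving the linear system:
  x*      = (-0.2656, 0.6211, -2.1133)
  lambda* = (-6.8594)
  f(x*)   = 24.1543

x* = (-0.2656, 0.6211, -2.1133), lambda* = (-6.8594)


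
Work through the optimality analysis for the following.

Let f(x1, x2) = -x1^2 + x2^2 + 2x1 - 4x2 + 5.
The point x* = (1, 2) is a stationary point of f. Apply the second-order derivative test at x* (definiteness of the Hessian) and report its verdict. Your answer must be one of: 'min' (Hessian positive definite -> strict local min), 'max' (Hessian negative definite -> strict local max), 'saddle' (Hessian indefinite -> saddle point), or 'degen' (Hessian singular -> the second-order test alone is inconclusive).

Compute the Hessian H = grad^2 f:
  H = [[-2, 0], [0, 2]]
Verify stationarity: grad f(x*) = H x* + g = (0, 0).
Eigenvalues of H: -2, 2.
Eigenvalues have mixed signs, so H is indefinite -> x* is a saddle point.

saddle


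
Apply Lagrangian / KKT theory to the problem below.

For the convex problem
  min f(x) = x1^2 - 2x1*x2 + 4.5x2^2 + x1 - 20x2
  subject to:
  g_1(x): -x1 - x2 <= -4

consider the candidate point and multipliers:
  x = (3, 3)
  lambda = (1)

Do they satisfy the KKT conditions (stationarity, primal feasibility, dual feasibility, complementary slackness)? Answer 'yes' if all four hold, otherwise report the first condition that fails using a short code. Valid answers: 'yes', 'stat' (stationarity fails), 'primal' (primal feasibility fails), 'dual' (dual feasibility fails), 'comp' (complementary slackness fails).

Gradient of f: grad f(x) = Q x + c = (1, 1)
Constraint values g_i(x) = a_i^T x - b_i:
  g_1((3, 3)) = -2
Stationarity residual: grad f(x) + sum_i lambda_i a_i = (0, 0)
  -> stationarity OK
Primal feasibility (all g_i <= 0): OK
Dual feasibility (all lambda_i >= 0): OK
Complementary slackness (lambda_i * g_i(x) = 0 for all i): FAILS

Verdict: the first failing condition is complementary_slackness -> comp.

comp


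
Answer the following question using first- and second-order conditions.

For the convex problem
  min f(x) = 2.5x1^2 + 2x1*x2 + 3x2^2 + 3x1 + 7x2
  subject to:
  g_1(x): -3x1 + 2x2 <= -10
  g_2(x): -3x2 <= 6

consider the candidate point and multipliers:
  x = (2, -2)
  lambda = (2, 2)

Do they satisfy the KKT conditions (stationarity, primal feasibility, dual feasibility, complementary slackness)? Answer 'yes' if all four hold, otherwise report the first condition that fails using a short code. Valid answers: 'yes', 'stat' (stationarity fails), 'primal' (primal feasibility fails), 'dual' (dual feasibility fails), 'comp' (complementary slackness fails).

Gradient of f: grad f(x) = Q x + c = (9, -1)
Constraint values g_i(x) = a_i^T x - b_i:
  g_1((2, -2)) = 0
  g_2((2, -2)) = 0
Stationarity residual: grad f(x) + sum_i lambda_i a_i = (3, -3)
  -> stationarity FAILS
Primal feasibility (all g_i <= 0): OK
Dual feasibility (all lambda_i >= 0): OK
Complementary slackness (lambda_i * g_i(x) = 0 for all i): OK

Verdict: the first failing condition is stationarity -> stat.

stat


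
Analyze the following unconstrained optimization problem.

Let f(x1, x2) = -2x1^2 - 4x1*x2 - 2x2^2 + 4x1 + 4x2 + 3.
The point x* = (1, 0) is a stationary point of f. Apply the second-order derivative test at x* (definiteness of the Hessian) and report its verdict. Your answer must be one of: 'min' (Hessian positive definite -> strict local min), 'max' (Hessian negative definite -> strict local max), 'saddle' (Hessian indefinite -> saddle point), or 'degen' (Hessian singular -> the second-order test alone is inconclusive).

Compute the Hessian H = grad^2 f:
  H = [[-4, -4], [-4, -4]]
Verify stationarity: grad f(x*) = H x* + g = (0, 0).
Eigenvalues of H: -8, 0.
H has a zero eigenvalue (singular; negative semidefinite but not definite), so H is neither positive definite, negative definite, nor indefinite. The second-order test alone is inconclusive -> degen.
(Indeed, f is constant along the null direction of H through x*, so x* is not a strict local extremum.)

degen


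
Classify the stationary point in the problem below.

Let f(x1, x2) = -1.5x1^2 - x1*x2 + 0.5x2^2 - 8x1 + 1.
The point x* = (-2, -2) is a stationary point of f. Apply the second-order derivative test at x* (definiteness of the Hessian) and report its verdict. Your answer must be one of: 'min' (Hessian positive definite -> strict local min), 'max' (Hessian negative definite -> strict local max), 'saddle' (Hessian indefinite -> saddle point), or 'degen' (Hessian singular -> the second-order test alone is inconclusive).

Compute the Hessian H = grad^2 f:
  H = [[-3, -1], [-1, 1]]
Verify stationarity: grad f(x*) = H x* + g = (0, 0).
Eigenvalues of H: -3.2361, 1.2361.
Eigenvalues have mixed signs, so H is indefinite -> x* is a saddle point.

saddle


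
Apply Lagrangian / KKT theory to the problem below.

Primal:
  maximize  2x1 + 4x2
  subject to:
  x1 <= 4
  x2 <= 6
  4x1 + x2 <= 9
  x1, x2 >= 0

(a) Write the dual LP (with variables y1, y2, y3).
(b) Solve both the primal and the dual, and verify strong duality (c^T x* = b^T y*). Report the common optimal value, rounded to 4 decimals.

The standard primal-dual pair for 'max c^T x s.t. A x <= b, x >= 0' is:
  Dual:  min b^T y  s.t.  A^T y >= c,  y >= 0.

So the dual LP is:
  minimize  4y1 + 6y2 + 9y3
  subject to:
    y1 + 4y3 >= 2
    y2 + y3 >= 4
    y1, y2, y3 >= 0

Solving the primal: x* = (0.75, 6).
  primal value c^T x* = 25.5.
Solving the dual: y* = (0, 3.5, 0.5).
  dual value b^T y* = 25.5.
Strong duality: c^T x* = b^T y*. Confirmed.

25.5


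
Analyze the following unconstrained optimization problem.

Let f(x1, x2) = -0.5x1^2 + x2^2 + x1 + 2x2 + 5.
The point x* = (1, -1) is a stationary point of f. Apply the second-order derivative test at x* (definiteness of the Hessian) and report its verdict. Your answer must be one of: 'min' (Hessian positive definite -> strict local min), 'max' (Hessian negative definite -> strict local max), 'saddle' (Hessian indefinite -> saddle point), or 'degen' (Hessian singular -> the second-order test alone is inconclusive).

Compute the Hessian H = grad^2 f:
  H = [[-1, 0], [0, 2]]
Verify stationarity: grad f(x*) = H x* + g = (0, 0).
Eigenvalues of H: -1, 2.
Eigenvalues have mixed signs, so H is indefinite -> x* is a saddle point.

saddle


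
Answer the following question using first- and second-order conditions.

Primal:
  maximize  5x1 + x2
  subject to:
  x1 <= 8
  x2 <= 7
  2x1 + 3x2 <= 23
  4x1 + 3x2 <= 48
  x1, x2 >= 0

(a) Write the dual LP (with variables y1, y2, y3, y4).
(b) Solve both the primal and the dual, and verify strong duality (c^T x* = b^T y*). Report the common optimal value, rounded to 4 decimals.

The standard primal-dual pair for 'max c^T x s.t. A x <= b, x >= 0' is:
  Dual:  min b^T y  s.t.  A^T y >= c,  y >= 0.

So the dual LP is:
  minimize  8y1 + 7y2 + 23y3 + 48y4
  subject to:
    y1 + 2y3 + 4y4 >= 5
    y2 + 3y3 + 3y4 >= 1
    y1, y2, y3, y4 >= 0

Solving the primal: x* = (8, 2.3333).
  primal value c^T x* = 42.3333.
Solving the dual: y* = (4.3333, 0, 0.3333, 0).
  dual value b^T y* = 42.3333.
Strong duality: c^T x* = b^T y*. Confirmed.

42.3333


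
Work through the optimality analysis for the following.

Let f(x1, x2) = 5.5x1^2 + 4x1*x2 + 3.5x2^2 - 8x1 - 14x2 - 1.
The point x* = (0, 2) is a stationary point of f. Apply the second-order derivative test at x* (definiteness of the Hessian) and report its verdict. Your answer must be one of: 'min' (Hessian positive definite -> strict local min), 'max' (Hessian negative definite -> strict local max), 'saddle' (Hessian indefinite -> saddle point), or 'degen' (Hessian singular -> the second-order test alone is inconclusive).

Compute the Hessian H = grad^2 f:
  H = [[11, 4], [4, 7]]
Verify stationarity: grad f(x*) = H x* + g = (0, 0).
Eigenvalues of H: 4.5279, 13.4721.
Both eigenvalues > 0, so H is positive definite -> x* is a strict local min.

min


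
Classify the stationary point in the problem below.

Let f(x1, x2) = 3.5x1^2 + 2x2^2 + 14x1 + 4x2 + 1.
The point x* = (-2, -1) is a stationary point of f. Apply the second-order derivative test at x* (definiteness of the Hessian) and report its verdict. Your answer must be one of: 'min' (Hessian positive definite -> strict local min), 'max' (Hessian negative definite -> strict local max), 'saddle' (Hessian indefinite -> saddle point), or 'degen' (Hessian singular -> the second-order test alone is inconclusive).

Compute the Hessian H = grad^2 f:
  H = [[7, 0], [0, 4]]
Verify stationarity: grad f(x*) = H x* + g = (0, 0).
Eigenvalues of H: 4, 7.
Both eigenvalues > 0, so H is positive definite -> x* is a strict local min.

min


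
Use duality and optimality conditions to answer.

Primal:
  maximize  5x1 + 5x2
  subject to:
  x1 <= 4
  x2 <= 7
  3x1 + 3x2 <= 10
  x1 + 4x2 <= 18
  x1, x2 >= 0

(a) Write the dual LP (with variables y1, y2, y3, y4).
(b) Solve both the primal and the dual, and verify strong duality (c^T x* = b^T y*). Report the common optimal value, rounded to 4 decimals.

The standard primal-dual pair for 'max c^T x s.t. A x <= b, x >= 0' is:
  Dual:  min b^T y  s.t.  A^T y >= c,  y >= 0.

So the dual LP is:
  minimize  4y1 + 7y2 + 10y3 + 18y4
  subject to:
    y1 + 3y3 + y4 >= 5
    y2 + 3y3 + 4y4 >= 5
    y1, y2, y3, y4 >= 0

Solving the primal: x* = (3.3333, 0).
  primal value c^T x* = 16.6667.
Solving the dual: y* = (0, 0, 1.6667, 0).
  dual value b^T y* = 16.6667.
Strong duality: c^T x* = b^T y*. Confirmed.

16.6667


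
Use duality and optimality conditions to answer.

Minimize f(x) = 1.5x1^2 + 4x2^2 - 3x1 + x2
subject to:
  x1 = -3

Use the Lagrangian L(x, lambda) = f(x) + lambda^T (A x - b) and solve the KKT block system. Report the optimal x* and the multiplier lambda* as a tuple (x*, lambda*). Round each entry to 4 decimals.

Form the Lagrangian:
  L(x, lambda) = (1/2) x^T Q x + c^T x + lambda^T (A x - b)
Stationarity (grad_x L = 0): Q x + c + A^T lambda = 0.
Primal feasibility: A x = b.

This gives the KKT block system:
  [ Q   A^T ] [ x     ]   [-c ]
  [ A    0  ] [ lambda ] = [ b ]

Solving the linear system:
  x*      = (-3, -0.125)
  lambda* = (12)
  f(x*)   = 22.4375

x* = (-3, -0.125), lambda* = (12)


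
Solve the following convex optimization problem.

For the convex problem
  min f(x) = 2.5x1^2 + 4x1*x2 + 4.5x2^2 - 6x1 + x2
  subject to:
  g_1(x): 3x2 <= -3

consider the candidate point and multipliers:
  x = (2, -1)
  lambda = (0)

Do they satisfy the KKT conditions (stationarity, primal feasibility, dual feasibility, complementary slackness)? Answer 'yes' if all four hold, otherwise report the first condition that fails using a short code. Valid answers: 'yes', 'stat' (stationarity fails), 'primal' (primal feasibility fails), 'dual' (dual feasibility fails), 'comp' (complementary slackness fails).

Gradient of f: grad f(x) = Q x + c = (0, 0)
Constraint values g_i(x) = a_i^T x - b_i:
  g_1((2, -1)) = 0
Stationarity residual: grad f(x) + sum_i lambda_i a_i = (0, 0)
  -> stationarity OK
Primal feasibility (all g_i <= 0): OK
Dual feasibility (all lambda_i >= 0): OK
Complementary slackness (lambda_i * g_i(x) = 0 for all i): OK

Verdict: yes, KKT holds.

yes


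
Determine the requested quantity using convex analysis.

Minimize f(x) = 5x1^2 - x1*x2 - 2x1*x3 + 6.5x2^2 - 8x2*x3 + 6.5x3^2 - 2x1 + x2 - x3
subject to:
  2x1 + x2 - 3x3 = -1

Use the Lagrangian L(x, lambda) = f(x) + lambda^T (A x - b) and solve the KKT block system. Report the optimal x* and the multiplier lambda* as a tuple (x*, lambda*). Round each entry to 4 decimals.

Form the Lagrangian:
  L(x, lambda) = (1/2) x^T Q x + c^T x + lambda^T (A x - b)
Stationarity (grad_x L = 0): Q x + c + A^T lambda = 0.
Primal feasibility: A x = b.

This gives the KKT block system:
  [ Q   A^T ] [ x     ]   [-c ]
  [ A    0  ] [ lambda ] = [ b ]

Solving the linear system:
  x*      = (0.0618, 0.0888, 0.4041)
  lambda* = (1.1398)
  f(x*)   = 0.3505

x* = (0.0618, 0.0888, 0.4041), lambda* = (1.1398)


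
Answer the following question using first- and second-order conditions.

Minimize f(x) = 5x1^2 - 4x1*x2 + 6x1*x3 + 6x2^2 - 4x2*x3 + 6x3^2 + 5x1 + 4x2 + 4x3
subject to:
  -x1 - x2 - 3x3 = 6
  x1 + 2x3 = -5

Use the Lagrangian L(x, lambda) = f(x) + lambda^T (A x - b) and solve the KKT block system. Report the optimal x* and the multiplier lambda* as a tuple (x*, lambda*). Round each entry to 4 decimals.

Form the Lagrangian:
  L(x, lambda) = (1/2) x^T Q x + c^T x + lambda^T (A x - b)
Stationarity (grad_x L = 0): Q x + c + A^T lambda = 0.
Primal feasibility: A x = b.

This gives the KKT block system:
  [ Q   A^T ] [ x     ]   [-c ]
  [ A    0  ] [ lambda ] = [ b ]

Solving the linear system:
  x*      = (-2, 0.5, -1.5)
  lambda* = (24, 50)
  f(x*)   = 46

x* = (-2, 0.5, -1.5), lambda* = (24, 50)


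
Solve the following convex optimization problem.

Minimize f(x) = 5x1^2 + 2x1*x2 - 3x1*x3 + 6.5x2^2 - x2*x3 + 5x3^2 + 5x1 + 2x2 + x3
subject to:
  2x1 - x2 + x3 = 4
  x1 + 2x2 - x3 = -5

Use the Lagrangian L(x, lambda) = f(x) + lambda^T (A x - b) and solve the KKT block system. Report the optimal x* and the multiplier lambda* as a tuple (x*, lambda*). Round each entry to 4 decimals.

Form the Lagrangian:
  L(x, lambda) = (1/2) x^T Q x + c^T x + lambda^T (A x - b)
Stationarity (grad_x L = 0): Q x + c + A^T lambda = 0.
Primal feasibility: A x = b.

This gives the KKT block system:
  [ Q   A^T ] [ x     ]   [-c ]
  [ A    0  ] [ lambda ] = [ b ]

Solving the linear system:
  x*      = (0.3397, -2.0192, 1.3014)
  lambda* = (-5.1562, 9.8575)
  f(x*)   = 34.437

x* = (0.3397, -2.0192, 1.3014), lambda* = (-5.1562, 9.8575)


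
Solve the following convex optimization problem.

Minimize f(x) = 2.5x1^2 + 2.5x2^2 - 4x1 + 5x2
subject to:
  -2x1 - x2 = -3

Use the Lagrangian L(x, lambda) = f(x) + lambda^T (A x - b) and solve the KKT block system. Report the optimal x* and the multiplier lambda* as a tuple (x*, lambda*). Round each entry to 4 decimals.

Form the Lagrangian:
  L(x, lambda) = (1/2) x^T Q x + c^T x + lambda^T (A x - b)
Stationarity (grad_x L = 0): Q x + c + A^T lambda = 0.
Primal feasibility: A x = b.

This gives the KKT block system:
  [ Q   A^T ] [ x     ]   [-c ]
  [ A    0  ] [ lambda ] = [ b ]

Solving the linear system:
  x*      = (1.76, -0.52)
  lambda* = (2.4)
  f(x*)   = -1.22

x* = (1.76, -0.52), lambda* = (2.4)


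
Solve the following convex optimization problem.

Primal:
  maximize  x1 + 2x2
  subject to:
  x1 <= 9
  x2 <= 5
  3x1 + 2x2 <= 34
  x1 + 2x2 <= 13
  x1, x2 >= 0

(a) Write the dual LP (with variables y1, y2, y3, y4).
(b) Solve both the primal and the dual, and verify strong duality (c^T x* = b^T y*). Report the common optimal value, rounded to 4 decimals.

The standard primal-dual pair for 'max c^T x s.t. A x <= b, x >= 0' is:
  Dual:  min b^T y  s.t.  A^T y >= c,  y >= 0.

So the dual LP is:
  minimize  9y1 + 5y2 + 34y3 + 13y4
  subject to:
    y1 + 3y3 + y4 >= 1
    y2 + 2y3 + 2y4 >= 2
    y1, y2, y3, y4 >= 0

Solving the primal: x* = (9, 2).
  primal value c^T x* = 13.
Solving the dual: y* = (0, 0, 0, 1).
  dual value b^T y* = 13.
Strong duality: c^T x* = b^T y*. Confirmed.

13


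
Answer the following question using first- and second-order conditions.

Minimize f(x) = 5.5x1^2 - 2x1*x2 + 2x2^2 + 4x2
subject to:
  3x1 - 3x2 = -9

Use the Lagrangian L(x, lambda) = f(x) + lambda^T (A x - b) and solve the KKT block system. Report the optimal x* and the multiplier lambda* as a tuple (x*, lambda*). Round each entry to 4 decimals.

Form the Lagrangian:
  L(x, lambda) = (1/2) x^T Q x + c^T x + lambda^T (A x - b)
Stationarity (grad_x L = 0): Q x + c + A^T lambda = 0.
Primal feasibility: A x = b.

This gives the KKT block system:
  [ Q   A^T ] [ x     ]   [-c ]
  [ A    0  ] [ lambda ] = [ b ]

Solving the linear system:
  x*      = (-0.9091, 2.0909)
  lambda* = (4.7273)
  f(x*)   = 25.4545

x* = (-0.9091, 2.0909), lambda* = (4.7273)


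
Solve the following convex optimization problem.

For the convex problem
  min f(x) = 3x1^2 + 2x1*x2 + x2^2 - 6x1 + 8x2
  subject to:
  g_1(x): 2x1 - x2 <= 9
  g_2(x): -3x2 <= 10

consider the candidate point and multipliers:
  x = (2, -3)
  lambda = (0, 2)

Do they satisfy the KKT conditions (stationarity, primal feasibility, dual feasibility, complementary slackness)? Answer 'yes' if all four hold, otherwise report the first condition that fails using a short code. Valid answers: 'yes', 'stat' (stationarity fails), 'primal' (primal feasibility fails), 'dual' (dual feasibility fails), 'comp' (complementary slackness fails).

Gradient of f: grad f(x) = Q x + c = (0, 6)
Constraint values g_i(x) = a_i^T x - b_i:
  g_1((2, -3)) = -2
  g_2((2, -3)) = -1
Stationarity residual: grad f(x) + sum_i lambda_i a_i = (0, 0)
  -> stationarity OK
Primal feasibility (all g_i <= 0): OK
Dual feasibility (all lambda_i >= 0): OK
Complementary slackness (lambda_i * g_i(x) = 0 for all i): FAILS

Verdict: the first failing condition is complementary_slackness -> comp.

comp


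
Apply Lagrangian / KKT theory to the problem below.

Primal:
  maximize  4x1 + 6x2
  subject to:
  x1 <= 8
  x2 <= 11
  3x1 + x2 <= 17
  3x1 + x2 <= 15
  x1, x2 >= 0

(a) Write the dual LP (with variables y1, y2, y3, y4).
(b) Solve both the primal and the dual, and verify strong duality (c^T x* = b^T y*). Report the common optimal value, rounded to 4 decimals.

The standard primal-dual pair for 'max c^T x s.t. A x <= b, x >= 0' is:
  Dual:  min b^T y  s.t.  A^T y >= c,  y >= 0.

So the dual LP is:
  minimize  8y1 + 11y2 + 17y3 + 15y4
  subject to:
    y1 + 3y3 + 3y4 >= 4
    y2 + y3 + y4 >= 6
    y1, y2, y3, y4 >= 0

Solving the primal: x* = (1.3333, 11).
  primal value c^T x* = 71.3333.
Solving the dual: y* = (0, 4.6667, 0, 1.3333).
  dual value b^T y* = 71.3333.
Strong duality: c^T x* = b^T y*. Confirmed.

71.3333


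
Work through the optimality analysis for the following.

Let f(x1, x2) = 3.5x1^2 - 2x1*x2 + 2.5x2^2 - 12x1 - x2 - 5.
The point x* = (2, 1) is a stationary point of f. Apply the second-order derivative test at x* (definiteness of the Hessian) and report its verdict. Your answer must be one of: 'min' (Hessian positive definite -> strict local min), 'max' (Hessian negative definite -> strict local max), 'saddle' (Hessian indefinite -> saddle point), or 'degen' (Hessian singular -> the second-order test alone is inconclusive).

Compute the Hessian H = grad^2 f:
  H = [[7, -2], [-2, 5]]
Verify stationarity: grad f(x*) = H x* + g = (0, 0).
Eigenvalues of H: 3.7639, 8.2361.
Both eigenvalues > 0, so H is positive definite -> x* is a strict local min.

min


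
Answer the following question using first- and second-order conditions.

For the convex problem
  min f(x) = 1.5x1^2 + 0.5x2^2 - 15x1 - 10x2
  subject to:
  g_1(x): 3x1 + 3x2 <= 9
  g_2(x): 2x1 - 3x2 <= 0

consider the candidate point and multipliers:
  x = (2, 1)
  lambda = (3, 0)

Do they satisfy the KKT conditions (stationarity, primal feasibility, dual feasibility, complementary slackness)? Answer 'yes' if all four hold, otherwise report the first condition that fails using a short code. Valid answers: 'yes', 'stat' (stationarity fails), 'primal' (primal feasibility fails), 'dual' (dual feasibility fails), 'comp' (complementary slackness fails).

Gradient of f: grad f(x) = Q x + c = (-9, -9)
Constraint values g_i(x) = a_i^T x - b_i:
  g_1((2, 1)) = 0
  g_2((2, 1)) = 1
Stationarity residual: grad f(x) + sum_i lambda_i a_i = (0, 0)
  -> stationarity OK
Primal feasibility (all g_i <= 0): FAILS
Dual feasibility (all lambda_i >= 0): OK
Complementary slackness (lambda_i * g_i(x) = 0 for all i): OK

Verdict: the first failing condition is primal_feasibility -> primal.

primal


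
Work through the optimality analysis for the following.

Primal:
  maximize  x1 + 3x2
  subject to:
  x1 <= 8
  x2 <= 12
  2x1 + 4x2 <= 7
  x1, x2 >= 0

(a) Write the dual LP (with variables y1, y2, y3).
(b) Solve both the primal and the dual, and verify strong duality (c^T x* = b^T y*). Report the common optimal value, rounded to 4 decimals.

The standard primal-dual pair for 'max c^T x s.t. A x <= b, x >= 0' is:
  Dual:  min b^T y  s.t.  A^T y >= c,  y >= 0.

So the dual LP is:
  minimize  8y1 + 12y2 + 7y3
  subject to:
    y1 + 2y3 >= 1
    y2 + 4y3 >= 3
    y1, y2, y3 >= 0

Solving the primal: x* = (0, 1.75).
  primal value c^T x* = 5.25.
Solving the dual: y* = (0, 0, 0.75).
  dual value b^T y* = 5.25.
Strong duality: c^T x* = b^T y*. Confirmed.

5.25


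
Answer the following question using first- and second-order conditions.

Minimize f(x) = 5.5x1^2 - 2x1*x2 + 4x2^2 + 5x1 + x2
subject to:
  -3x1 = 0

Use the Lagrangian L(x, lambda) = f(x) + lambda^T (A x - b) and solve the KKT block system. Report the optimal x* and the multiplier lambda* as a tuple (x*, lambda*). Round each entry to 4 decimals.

Form the Lagrangian:
  L(x, lambda) = (1/2) x^T Q x + c^T x + lambda^T (A x - b)
Stationarity (grad_x L = 0): Q x + c + A^T lambda = 0.
Primal feasibility: A x = b.

This gives the KKT block system:
  [ Q   A^T ] [ x     ]   [-c ]
  [ A    0  ] [ lambda ] = [ b ]

Solving the linear system:
  x*      = (0, -0.125)
  lambda* = (1.75)
  f(x*)   = -0.0625

x* = (0, -0.125), lambda* = (1.75)


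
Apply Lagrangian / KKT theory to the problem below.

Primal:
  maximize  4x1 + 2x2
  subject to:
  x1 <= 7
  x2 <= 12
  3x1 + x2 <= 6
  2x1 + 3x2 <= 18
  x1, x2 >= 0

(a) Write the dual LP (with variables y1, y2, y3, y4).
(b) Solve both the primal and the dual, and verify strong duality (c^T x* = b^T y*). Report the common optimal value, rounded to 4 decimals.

The standard primal-dual pair for 'max c^T x s.t. A x <= b, x >= 0' is:
  Dual:  min b^T y  s.t.  A^T y >= c,  y >= 0.

So the dual LP is:
  minimize  7y1 + 12y2 + 6y3 + 18y4
  subject to:
    y1 + 3y3 + 2y4 >= 4
    y2 + y3 + 3y4 >= 2
    y1, y2, y3, y4 >= 0

Solving the primal: x* = (0, 6).
  primal value c^T x* = 12.
Solving the dual: y* = (0, 0, 1.1429, 0.2857).
  dual value b^T y* = 12.
Strong duality: c^T x* = b^T y*. Confirmed.

12


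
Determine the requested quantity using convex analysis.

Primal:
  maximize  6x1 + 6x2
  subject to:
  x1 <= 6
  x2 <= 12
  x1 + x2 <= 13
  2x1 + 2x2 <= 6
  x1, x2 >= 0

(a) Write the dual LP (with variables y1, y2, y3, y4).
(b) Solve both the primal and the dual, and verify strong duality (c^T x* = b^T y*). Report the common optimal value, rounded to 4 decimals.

The standard primal-dual pair for 'max c^T x s.t. A x <= b, x >= 0' is:
  Dual:  min b^T y  s.t.  A^T y >= c,  y >= 0.

So the dual LP is:
  minimize  6y1 + 12y2 + 13y3 + 6y4
  subject to:
    y1 + y3 + 2y4 >= 6
    y2 + y3 + 2y4 >= 6
    y1, y2, y3, y4 >= 0

Solving the primal: x* = (3, 0).
  primal value c^T x* = 18.
Solving the dual: y* = (0, 0, 0, 3).
  dual value b^T y* = 18.
Strong duality: c^T x* = b^T y*. Confirmed.

18


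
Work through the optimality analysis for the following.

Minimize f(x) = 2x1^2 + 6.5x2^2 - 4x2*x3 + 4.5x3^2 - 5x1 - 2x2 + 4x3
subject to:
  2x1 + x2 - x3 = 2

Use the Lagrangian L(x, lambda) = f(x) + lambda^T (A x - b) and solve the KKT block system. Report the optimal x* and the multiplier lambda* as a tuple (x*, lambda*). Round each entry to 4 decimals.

Form the Lagrangian:
  L(x, lambda) = (1/2) x^T Q x + c^T x + lambda^T (A x - b)
Stationarity (grad_x L = 0): Q x + c + A^T lambda = 0.
Primal feasibility: A x = b.

This gives the KKT block system:
  [ Q   A^T ] [ x     ]   [-c ]
  [ A    0  ] [ lambda ] = [ b ]

Solving the linear system:
  x*      = (0.8304, -0.0217, -0.3609)
  lambda* = (0.8391)
  f(x*)   = -3.6152

x* = (0.8304, -0.0217, -0.3609), lambda* = (0.8391)


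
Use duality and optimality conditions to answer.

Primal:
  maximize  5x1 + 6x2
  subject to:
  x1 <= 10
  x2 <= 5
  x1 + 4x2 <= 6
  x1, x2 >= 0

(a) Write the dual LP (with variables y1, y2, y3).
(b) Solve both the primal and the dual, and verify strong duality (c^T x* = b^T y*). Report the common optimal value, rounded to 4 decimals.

The standard primal-dual pair for 'max c^T x s.t. A x <= b, x >= 0' is:
  Dual:  min b^T y  s.t.  A^T y >= c,  y >= 0.

So the dual LP is:
  minimize  10y1 + 5y2 + 6y3
  subject to:
    y1 + y3 >= 5
    y2 + 4y3 >= 6
    y1, y2, y3 >= 0

Solving the primal: x* = (6, 0).
  primal value c^T x* = 30.
Solving the dual: y* = (0, 0, 5).
  dual value b^T y* = 30.
Strong duality: c^T x* = b^T y*. Confirmed.

30


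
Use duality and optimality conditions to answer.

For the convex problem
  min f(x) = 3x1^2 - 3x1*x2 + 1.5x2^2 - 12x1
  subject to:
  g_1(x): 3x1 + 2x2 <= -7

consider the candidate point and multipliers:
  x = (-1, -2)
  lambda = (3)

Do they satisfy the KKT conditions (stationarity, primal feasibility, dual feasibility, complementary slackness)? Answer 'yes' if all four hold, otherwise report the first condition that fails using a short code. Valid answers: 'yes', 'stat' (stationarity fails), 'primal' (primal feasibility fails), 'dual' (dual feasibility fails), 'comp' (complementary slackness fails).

Gradient of f: grad f(x) = Q x + c = (-12, -3)
Constraint values g_i(x) = a_i^T x - b_i:
  g_1((-1, -2)) = 0
Stationarity residual: grad f(x) + sum_i lambda_i a_i = (-3, 3)
  -> stationarity FAILS
Primal feasibility (all g_i <= 0): OK
Dual feasibility (all lambda_i >= 0): OK
Complementary slackness (lambda_i * g_i(x) = 0 for all i): OK

Verdict: the first failing condition is stationarity -> stat.

stat


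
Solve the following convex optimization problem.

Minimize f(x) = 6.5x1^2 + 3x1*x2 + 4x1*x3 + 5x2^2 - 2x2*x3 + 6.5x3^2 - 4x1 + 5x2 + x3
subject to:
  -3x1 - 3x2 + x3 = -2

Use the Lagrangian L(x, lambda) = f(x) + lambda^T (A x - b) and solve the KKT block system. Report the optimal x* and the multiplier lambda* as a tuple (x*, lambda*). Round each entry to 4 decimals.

Form the Lagrangian:
  L(x, lambda) = (1/2) x^T Q x + c^T x + lambda^T (A x - b)
Stationarity (grad_x L = 0): Q x + c + A^T lambda = 0.
Primal feasibility: A x = b.

This gives the KKT block system:
  [ Q   A^T ] [ x     ]   [-c ]
  [ A    0  ] [ lambda ] = [ b ]

Solving the linear system:
  x*      = (0.9209, -0.4351, -0.5425)
  lambda* = (1.4989)
  f(x*)   = -1.702

x* = (0.9209, -0.4351, -0.5425), lambda* = (1.4989)


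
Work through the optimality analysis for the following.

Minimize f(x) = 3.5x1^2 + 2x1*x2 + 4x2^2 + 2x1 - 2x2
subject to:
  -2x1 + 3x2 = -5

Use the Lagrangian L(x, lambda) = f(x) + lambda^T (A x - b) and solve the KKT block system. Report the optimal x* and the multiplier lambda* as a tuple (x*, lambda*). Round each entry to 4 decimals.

Form the Lagrangian:
  L(x, lambda) = (1/2) x^T Q x + c^T x + lambda^T (A x - b)
Stationarity (grad_x L = 0): Q x + c + A^T lambda = 0.
Primal feasibility: A x = b.

This gives the KKT block system:
  [ Q   A^T ] [ x     ]   [-c ]
  [ A    0  ] [ lambda ] = [ b ]

Solving the linear system:
  x*      = (0.8739, -1.084)
  lambda* = (2.9748)
  f(x*)   = 9.395

x* = (0.8739, -1.084), lambda* = (2.9748)


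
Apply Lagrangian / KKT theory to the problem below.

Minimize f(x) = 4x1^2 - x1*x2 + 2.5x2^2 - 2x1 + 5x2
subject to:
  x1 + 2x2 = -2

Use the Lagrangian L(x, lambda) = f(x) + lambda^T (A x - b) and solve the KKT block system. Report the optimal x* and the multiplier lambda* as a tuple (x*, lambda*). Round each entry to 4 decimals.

Form the Lagrangian:
  L(x, lambda) = (1/2) x^T Q x + c^T x + lambda^T (A x - b)
Stationarity (grad_x L = 0): Q x + c + A^T lambda = 0.
Primal feasibility: A x = b.

This gives the KKT block system:
  [ Q   A^T ] [ x     ]   [-c ]
  [ A    0  ] [ lambda ] = [ b ]

Solving the linear system:
  x*      = (0.0976, -1.0488)
  lambda* = (0.1707)
  f(x*)   = -2.5488

x* = (0.0976, -1.0488), lambda* = (0.1707)


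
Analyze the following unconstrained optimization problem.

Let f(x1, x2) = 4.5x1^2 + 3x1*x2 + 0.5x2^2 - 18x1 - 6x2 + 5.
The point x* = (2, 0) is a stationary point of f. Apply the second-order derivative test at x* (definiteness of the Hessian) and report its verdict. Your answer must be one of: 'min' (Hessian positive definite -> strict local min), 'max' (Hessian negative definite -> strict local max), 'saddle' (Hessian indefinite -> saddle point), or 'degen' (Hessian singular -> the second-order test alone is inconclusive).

Compute the Hessian H = grad^2 f:
  H = [[9, 3], [3, 1]]
Verify stationarity: grad f(x*) = H x* + g = (0, 0).
Eigenvalues of H: 0, 10.
H has a zero eigenvalue (singular; positive semidefinite but not definite), so H is neither positive definite, negative definite, nor indefinite. The second-order test alone is inconclusive -> degen.
(Indeed, f is constant along the null direction of H through x*, so x* is not a strict local extremum.)

degen
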